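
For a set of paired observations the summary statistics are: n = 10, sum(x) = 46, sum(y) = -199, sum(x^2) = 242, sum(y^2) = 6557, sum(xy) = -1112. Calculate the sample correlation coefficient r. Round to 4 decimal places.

-0.6997

S_xy = nΣxy − ΣxΣy = 10·(-1112) − 46·(-199) = -11120 − (-9154) = -1966
S_xx = nΣx² − (Σx)² = 10·242 − 46² = 2420 − 2116 = 304
S_yy = nΣy² − (Σy)² = 10·6557 − (-199)² = 65570 − 39601 = 25969
r = S_xy / √(S_xx·S_yy) = -1966 / √(304·25969) = -1966 / √7894576 = -1966 / 2809.7288 = -0.6997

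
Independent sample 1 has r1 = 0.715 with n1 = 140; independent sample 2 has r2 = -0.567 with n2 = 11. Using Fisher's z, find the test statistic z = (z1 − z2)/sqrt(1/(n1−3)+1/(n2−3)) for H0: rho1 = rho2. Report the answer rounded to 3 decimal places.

4.235

z1 = atanh(0.715) = 0.897340,  z2 = atanh(-0.567) = -0.643090
SE = √(1/(n1−3) + 1/(n2−3)) = √(1/137 + 1/8) = √(0.0072993 + 0.1250000) = √0.1322993 = 0.363730
z = (z1 − z2)/SE = (0.897340 − (-0.643090)) / 0.363730 = 1.540430 / 0.363730 = 4.235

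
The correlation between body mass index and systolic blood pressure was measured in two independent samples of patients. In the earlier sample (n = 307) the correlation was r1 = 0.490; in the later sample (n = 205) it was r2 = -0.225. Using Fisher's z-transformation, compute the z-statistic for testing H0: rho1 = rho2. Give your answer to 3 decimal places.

Fisher z-transforms: z1 = atanh(0.490) = 0.536060, z2 = atanh(-0.225) = -0.228917; difference d = 0.764977
Var(d) = 1/304 + 1/202 = 0.0032895 + 0.0049505 = 0.0082400
z = d/√Var(d) = 0.764977 / √0.0082400 = 0.764977 / 0.090774 = 8.427

8.427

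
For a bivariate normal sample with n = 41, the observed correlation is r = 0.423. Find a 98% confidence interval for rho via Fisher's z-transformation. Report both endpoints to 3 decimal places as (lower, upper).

(0.074, 0.680)

z_r = atanh(0.423) = 0.451340;  SE = 1/√(n−3) = 1/√38 = 0.162221
z-limits: 0.451340 ± 2.326·0.162221 = 0.451340 ± 0.377326 = [0.074014, 0.828666]
ρ-limits: (tanh 0.074014, tanh 0.828666) = (0.074, 0.680)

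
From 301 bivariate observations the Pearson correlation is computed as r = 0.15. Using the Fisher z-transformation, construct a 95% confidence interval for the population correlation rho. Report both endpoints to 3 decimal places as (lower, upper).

z_r = atanh(0.15) = 0.151140;  SE = 1/√(n−3) = 1/√298 = 0.057928
z-limits: 0.151140 ± 1.960·0.057928 = 0.151140 ± 0.113539 = [0.037601, 0.264679]
ρ-limits: (tanh 0.037601, tanh 0.264679) = (0.038, 0.259)

(0.038, 0.259)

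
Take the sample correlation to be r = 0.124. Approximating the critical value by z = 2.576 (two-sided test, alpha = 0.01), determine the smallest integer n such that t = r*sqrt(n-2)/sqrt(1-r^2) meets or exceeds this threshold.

427

Need r·√(n−2)/√(1−r²) ≥ 2.576
√(n−2) ≥ 2.576·√(1−0.015376) / 0.124 = 2.576·0.992282 / 0.124 = 20.6139
n−2 ≥ 424.9329  ⇒  n ≥ 426.9329
Smallest integer n = 427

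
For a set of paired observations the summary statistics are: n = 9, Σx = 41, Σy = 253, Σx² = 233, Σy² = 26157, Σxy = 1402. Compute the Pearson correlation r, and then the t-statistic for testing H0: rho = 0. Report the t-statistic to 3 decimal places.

Numerator: nΣxy − (Σx)(Σy) = 9·1402 − (41)(253) = 2245
Denominator: √[(nΣx²−(Σx)²)(nΣy²−(Σy)²)]
  nΣx²−(Σx)² = 9·233 − 1681 = 416;  nΣy²−(Σy)² = 9·26157 − 64009 = 171404
  √(416·171404) = √71304064 = 8444.1734
r = 2245 / 8444.1734 = 0.2659
t = r·√(n−2)/√(1−r²) = 0.2659·√7 / √(1−0.070703) = 0.703505 / 0.964001 = 0.730

0.730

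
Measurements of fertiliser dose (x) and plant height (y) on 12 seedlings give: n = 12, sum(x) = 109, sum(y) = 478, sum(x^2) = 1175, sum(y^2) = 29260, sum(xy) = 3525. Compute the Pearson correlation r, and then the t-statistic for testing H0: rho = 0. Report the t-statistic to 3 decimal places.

-2.336

S_xy = nΣxy − ΣxΣy = 12·3525 − 109·478 = 42300 − 52102 = -9802
S_xx = nΣx² − (Σx)² = 12·1175 − 109² = 14100 − 11881 = 2219
S_yy = nΣy² − (Σy)² = 12·29260 − 478² = 351120 − 228484 = 122636
r = S_xy / √(S_xx·S_yy) = -9802 / √(2219·122636) = -9802 / √272129284 = -9802 / 16496.3415 = -0.5942
t = r·√(n−2)/√(1−r²) = -0.5942·√10 / √(1−0.353074) = -1.879025 / 0.804317 = -2.336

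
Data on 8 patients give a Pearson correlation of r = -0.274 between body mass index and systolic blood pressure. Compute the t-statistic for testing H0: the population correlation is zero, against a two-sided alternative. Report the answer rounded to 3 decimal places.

-0.698

t = r·√(n−2) / √(1−r²) with r = -0.274, n = 8
  = -0.274·√6 / √(1 − 0.075076)
  = -0.274·2.449490 / 0.961730
  = -0.671160 / 0.961730 = -0.698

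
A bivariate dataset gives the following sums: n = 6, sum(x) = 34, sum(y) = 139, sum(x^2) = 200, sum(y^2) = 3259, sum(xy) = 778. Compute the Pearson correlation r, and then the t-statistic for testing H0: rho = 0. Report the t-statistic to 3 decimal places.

S_xy = nΣxy − ΣxΣy = 6·778 − 34·139 = 4668 − 4726 = -58
S_xx = nΣx² − (Σx)² = 6·200 − 34² = 1200 − 1156 = 44
S_yy = nΣy² − (Σy)² = 6·3259 − 139² = 19554 − 19321 = 233
r = S_xy / √(S_xx·S_yy) = -58 / √(44·233) = -58 / √10252 = -58 / 101.2522 = -0.5728
t = r·√(n−2)/√(1−r²) = -0.5728·√4 / √(1−0.328100) = -1.145600 / 0.819695 = -1.398

-1.398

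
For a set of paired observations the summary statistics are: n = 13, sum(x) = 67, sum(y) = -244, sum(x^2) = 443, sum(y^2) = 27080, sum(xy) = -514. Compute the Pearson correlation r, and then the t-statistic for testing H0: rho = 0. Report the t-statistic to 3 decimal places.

Numerator: nΣxy − (Σx)(Σy) = 13·(-514) − (67)(-244) = 9666
Denominator: √[(nΣx²−(Σx)²)(nΣy²−(Σy)²)]
  nΣx²−(Σx)² = 13·443 − 4489 = 1270;  nΣy²−(Σy)² = 13·27080 − 59536 = 292504
  √(1270·292504) = √371480080 = 19273.8185
r = 9666 / 19273.8185 = 0.5015
t = r·√(n−2)/√(1−r²) = 0.5015·√11 / √(1−0.251502) = 1.663287 / 0.865158 = 1.923

1.923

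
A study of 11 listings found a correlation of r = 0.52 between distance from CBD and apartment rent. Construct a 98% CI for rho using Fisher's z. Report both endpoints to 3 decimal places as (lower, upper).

z_r = atanh(0.52) = 0.576340;  SE = 1/√(n−3) = 1/√8 = 0.353553
z-limits: 0.576340 ± 2.326·0.353553 = 0.576340 ± 0.822364 = [-0.246024, 1.398704]
ρ-limits: (tanh -0.246024, tanh 1.398704) = (-0.241, 0.885)

(-0.241, 0.885)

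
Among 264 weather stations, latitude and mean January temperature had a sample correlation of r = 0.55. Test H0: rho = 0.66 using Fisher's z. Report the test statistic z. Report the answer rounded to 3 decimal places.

-2.818

z_r = atanh(0.55) = 0.618381,  z_0 = atanh(0.66) = 0.792814
SE = 1/√(n−3) = 1/√261 = 0.061898
z = (z_r − z_0)/SE = (0.618381 − 0.792814) / 0.061898 = -0.174433 / 0.061898 = -2.818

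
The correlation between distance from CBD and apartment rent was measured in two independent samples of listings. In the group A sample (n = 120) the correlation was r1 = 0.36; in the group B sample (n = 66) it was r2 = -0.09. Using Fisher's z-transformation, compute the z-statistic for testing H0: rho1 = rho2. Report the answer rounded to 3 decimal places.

z1 = atanh(0.36) = 0.376886,  z2 = atanh(-0.09) = -0.090244
SE = √(1/(n1−3) + 1/(n2−3)) = √(1/117 + 1/63) = √(0.0085470 + 0.0158730) = √0.0244200 = 0.156269
z = (z1 − z2)/SE = (0.376886 − (-0.090244)) / 0.156269 = 0.467130 / 0.156269 = 2.989

2.989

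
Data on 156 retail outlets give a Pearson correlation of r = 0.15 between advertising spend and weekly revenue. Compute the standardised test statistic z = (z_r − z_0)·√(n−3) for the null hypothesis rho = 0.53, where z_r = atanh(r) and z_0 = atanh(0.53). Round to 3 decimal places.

z_r = atanh(0.15) = 0.151140,  z_0 = atanh(0.53) = 0.590145
SE = 1/√(n−3) = 1/√153 = 0.080845
z = (z_r − z_0)/SE = (0.151140 − 0.590145) / 0.080845 = -0.439005 / 0.080845 = -5.430

-5.430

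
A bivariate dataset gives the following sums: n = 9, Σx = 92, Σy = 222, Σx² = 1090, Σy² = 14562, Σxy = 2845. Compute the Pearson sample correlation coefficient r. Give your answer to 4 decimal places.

Numerator: nΣxy − (Σx)(Σy) = 9·2845 − (92)(222) = 5181
Denominator: √[(nΣx²−(Σx)²)(nΣy²−(Σy)²)]
  nΣx²−(Σx)² = 9·1090 − 8464 = 1346;  nΣy²−(Σy)² = 9·14562 − 49284 = 81774
  √(1346·81774) = √110067804 = 10491.3204
r = 5181 / 10491.3204 = 0.4938

0.4938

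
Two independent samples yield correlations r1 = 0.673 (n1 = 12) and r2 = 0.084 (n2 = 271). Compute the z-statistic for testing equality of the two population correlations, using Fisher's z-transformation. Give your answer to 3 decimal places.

2.160

z1 = atanh(0.673) = 0.816207,  z2 = atanh(0.084) = 0.084198
SE = √(1/(n1−3) + 1/(n2−3)) = √(1/9 + 1/268) = √(0.1111111 + 0.0037313) = √0.1148424 = 0.338884
z = (z1 − z2)/SE = (0.816207 − 0.084198) / 0.338884 = 0.732009 / 0.338884 = 2.160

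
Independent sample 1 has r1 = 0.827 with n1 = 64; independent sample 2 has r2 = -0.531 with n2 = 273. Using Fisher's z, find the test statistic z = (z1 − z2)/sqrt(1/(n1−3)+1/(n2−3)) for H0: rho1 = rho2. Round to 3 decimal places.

Fisher z-transforms: z1 = atanh(0.827) = 1.178569, z2 = atanh(-0.531) = -0.591537; difference d = 1.770106
Var(d) = 1/61 + 1/270 = 0.0163934 + 0.0037037 = 0.0200971
z = d/√Var(d) = 1.770106 / √0.0200971 = 1.770106 / 0.141764 = 12.486

12.486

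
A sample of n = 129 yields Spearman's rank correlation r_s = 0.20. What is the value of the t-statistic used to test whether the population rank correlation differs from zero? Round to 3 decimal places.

t = r_s·√(n−2) / √(1−r_s²) with r_s = 0.20, n = 129
  = 0.20·√127 / √(1 − 0.0400)
  = 0.20·11.269428 / 0.979796
  = 2.253886 / 0.979796 = 2.300

2.300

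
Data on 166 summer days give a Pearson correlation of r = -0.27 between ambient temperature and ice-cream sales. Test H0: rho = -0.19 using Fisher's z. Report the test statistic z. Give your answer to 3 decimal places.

-1.079

z_r = atanh(-0.27) = -0.276864,  z_0 = atanh(-0.19) = -0.192337
SE = 1/√(n−3) = 1/√163 = 0.078326
z = (z_r − z_0)/SE = (-0.276864 − (-0.192337)) / 0.078326 = -0.084527 / 0.078326 = -1.079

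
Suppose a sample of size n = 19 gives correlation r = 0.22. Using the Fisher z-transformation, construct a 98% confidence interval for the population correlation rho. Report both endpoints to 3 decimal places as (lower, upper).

z_r = atanh(0.22) = 0.223656;  SE = 1/√(n−3) = 1/√16 = 0.250000
z-limits: 0.223656 ± 2.326·0.250000 = 0.223656 ± 0.581500 = [-0.357844, 0.805156]
ρ-limits: (tanh -0.357844, tanh 0.805156) = (-0.343, 0.667)

(-0.343, 0.667)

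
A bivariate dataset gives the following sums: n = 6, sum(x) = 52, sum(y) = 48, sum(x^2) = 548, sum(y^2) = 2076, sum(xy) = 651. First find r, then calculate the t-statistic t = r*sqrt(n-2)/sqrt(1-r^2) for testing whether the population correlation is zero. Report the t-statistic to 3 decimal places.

1.421

S_xy = nΣxy − ΣxΣy = 6·651 − 52·48 = 3906 − 2496 = 1410
S_xx = nΣx² − (Σx)² = 6·548 − 52² = 3288 − 2704 = 584
S_yy = nΣy² − (Σy)² = 6·2076 − 48² = 12456 − 2304 = 10152
r = S_xy / √(S_xx·S_yy) = 1410 / √(584·10152) = 1410 / √5928768 = 1410 / 2434.9062 = 0.5791
t = r·√(n−2)/√(1−r²) = 0.5791·√4 / √(1−0.335357) = 1.158200 / 0.815256 = 1.421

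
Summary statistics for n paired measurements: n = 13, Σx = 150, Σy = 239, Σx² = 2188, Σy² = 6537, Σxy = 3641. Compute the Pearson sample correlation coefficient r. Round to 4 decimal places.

Numerator: nΣxy − (Σx)(Σy) = 13·3641 − (150)(239) = 11483
Denominator: √[(nΣx²−(Σx)²)(nΣy²−(Σy)²)]
  nΣx²−(Σx)² = 13·2188 − 22500 = 5944;  nΣy²−(Σy)² = 13·6537 − 57121 = 27860
  √(5944·27860) = √165599840 = 12868.5601
r = 11483 / 12868.5601 = 0.8923

0.8923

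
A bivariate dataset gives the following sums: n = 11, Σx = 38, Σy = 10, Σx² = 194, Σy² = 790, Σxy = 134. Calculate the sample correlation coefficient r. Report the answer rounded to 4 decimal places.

0.4494

Numerator: nΣxy − (Σx)(Σy) = 11·134 − (38)(10) = 1094
Denominator: √[(nΣx²−(Σx)²)(nΣy²−(Σy)²)]
  nΣx²−(Σx)² = 11·194 − 1444 = 690;  nΣy²−(Σy)² = 11·790 − 100 = 8590
  √(690·8590) = √5927100 = 2434.5636
r = 1094 / 2434.5636 = 0.4494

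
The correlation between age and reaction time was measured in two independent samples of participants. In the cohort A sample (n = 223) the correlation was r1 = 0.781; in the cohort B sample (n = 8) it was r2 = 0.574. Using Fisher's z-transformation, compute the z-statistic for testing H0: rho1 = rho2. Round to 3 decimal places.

z1 = atanh(0.781) = 1.047929,  z2 = atanh(0.574) = 0.653468
SE = √(1/(n1−3) + 1/(n2−3)) = √(1/220 + 1/5) = √(0.0045455 + 0.2000000) = √0.2045455 = 0.452267
z = (z1 − z2)/SE = (1.047929 − 0.653468) / 0.452267 = 0.394461 / 0.452267 = 0.872

0.872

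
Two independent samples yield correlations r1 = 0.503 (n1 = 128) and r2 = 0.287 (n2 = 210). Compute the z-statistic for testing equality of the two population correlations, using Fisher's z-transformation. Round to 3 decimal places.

2.278

Fisher z-transforms: z1 = atanh(0.503) = 0.553314, z2 = atanh(0.287) = 0.295294; difference d = 0.258020
Var(d) = 1/125 + 1/207 = 0.0080000 + 0.0048309 = 0.0128309
z = d/√Var(d) = 0.258020 / √0.0128309 = 0.258020 / 0.113274 = 2.278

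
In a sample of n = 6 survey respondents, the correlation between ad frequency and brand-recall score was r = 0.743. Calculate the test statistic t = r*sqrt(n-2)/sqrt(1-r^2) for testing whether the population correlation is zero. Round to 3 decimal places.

1 − r² = 1 − 0.552049 = 0.447951;  √(1−r²) = 0.669291
√(n−2) = √4 = 2.000000
t = r·√(n−2)/√(1−r²) = 0.743 · 2.000000 / 0.669291 = 2.220

2.220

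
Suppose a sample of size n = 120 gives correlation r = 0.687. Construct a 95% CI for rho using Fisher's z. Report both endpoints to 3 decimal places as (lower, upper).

Fisher z: z_r = atanh(r) = ½·ln((1+0.687)/(1−0.687)) = 0.842252
SE(z) = 1/√(n−3) = 1/√117 = 0.092450
95% ⇒ z* = 1.960; margin = 1.960·0.092450 = 0.181202
CI on z-scale: (0.661050, 1.023454)
Back-transform: tanh(0.661050) = 0.579062, tanh(1.023454) = 0.771270

(0.579, 0.771)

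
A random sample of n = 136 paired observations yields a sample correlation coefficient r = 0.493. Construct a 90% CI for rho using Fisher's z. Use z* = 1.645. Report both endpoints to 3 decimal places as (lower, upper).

(0.378, 0.593)

Fisher z: z_r = atanh(r) = ½·ln((1+0.493)/(1−0.493)) = 0.540016
SE(z) = 1/√(n−3) = 1/√133 = 0.086711
90% ⇒ z* = 1.645; margin = 1.645·0.086711 = 0.142640
CI on z-scale: (0.397376, 0.682656)
Back-transform: tanh(0.397376) = 0.377702, tanh(0.682656) = 0.593243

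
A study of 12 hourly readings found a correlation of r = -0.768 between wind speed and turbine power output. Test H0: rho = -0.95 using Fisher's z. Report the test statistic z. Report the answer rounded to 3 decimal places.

2.449

Fisher z: atanh(-0.768) = -1.015433, atanh(-0.95) = -1.831781
z = (z_r − z_0)·√(n−3) = (-1.015433 − (-1.831781))·√9 = 0.816348 · 3.000000 = 2.449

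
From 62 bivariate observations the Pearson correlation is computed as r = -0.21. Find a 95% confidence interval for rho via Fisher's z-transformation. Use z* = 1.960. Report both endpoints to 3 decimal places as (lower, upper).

(-0.437, 0.042)

Fisher z: z_r = atanh(r) = ½·ln((1+(-0.21))/(1−(-0.21))) = -0.213171
SE(z) = 1/√(n−3) = 1/√59 = 0.130189
95% ⇒ z* = 1.960; margin = 1.960·0.130189 = 0.255170
CI on z-scale: (-0.468341, 0.041999)
Back-transform: tanh(-0.468341) = -0.436858, tanh(0.041999) = 0.041974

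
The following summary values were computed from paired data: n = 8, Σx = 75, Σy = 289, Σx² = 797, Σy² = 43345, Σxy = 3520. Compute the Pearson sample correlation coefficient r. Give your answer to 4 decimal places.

Numerator: nΣxy − (Σx)(Σy) = 8·3520 − (75)(289) = 6485
Denominator: √[(nΣx²−(Σx)²)(nΣy²−(Σy)²)]
  nΣx²−(Σx)² = 8·797 − 5625 = 751;  nΣy²−(Σy)² = 8·43345 − 83521 = 263239
  √(751·263239) = √197692489 = 14060.3161
r = 6485 / 14060.3161 = 0.4612

0.4612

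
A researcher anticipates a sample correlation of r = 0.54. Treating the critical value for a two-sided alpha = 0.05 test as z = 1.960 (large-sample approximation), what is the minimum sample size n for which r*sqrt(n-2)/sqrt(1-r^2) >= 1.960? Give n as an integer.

12

Need r·√(n−2)/√(1−r²) ≥ 1.960
√(n−2) ≥ 1.960·√(1−0.2916) / 0.54 = 1.960·0.841665 / 0.54 = 3.0549
n−2 ≥ 9.3324  ⇒  n ≥ 11.3324
Smallest integer n = 12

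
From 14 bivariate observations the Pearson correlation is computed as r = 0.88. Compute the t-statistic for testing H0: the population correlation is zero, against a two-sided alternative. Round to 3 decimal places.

1 − r² = 1 − 0.7744 = 0.2256;  √(1−r²) = 0.474974
√(n−2) = √12 = 3.464102
t = r·√(n−2)/√(1−r²) = 0.88 · 3.464102 / 0.474974 = 6.418

6.418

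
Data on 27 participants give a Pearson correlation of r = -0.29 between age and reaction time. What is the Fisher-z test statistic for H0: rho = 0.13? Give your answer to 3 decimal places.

-2.103

Fisher z: atanh(-0.29) = -0.298566, atanh(0.13) = 0.130740
z = (z_r − z_0)·√(n−3) = (-0.298566 − 0.130740)·√24 = -0.429306 · 4.898979 = -2.103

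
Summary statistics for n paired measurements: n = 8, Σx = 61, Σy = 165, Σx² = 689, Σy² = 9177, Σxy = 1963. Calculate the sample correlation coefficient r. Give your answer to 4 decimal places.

Numerator: nΣxy − (Σx)(Σy) = 8·1963 − (61)(165) = 5639
Denominator: √[(nΣx²−(Σx)²)(nΣy²−(Σy)²)]
  nΣx²−(Σx)² = 8·689 − 3721 = 1791;  nΣy²−(Σy)² = 8·9177 − 27225 = 46191
  √(1791·46191) = √82728081 = 9095.4978
r = 5639 / 9095.4978 = 0.6200

0.6200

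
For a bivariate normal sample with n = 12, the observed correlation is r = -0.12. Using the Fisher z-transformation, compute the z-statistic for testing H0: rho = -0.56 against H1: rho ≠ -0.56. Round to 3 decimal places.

Fisher z: atanh(-0.12) = -0.120581, atanh(-0.56) = -0.632833
z = (z_r − z_0)·√(n−3) = (-0.120581 − (-0.632833))·√9 = 0.512252 · 3.000000 = 1.537

1.537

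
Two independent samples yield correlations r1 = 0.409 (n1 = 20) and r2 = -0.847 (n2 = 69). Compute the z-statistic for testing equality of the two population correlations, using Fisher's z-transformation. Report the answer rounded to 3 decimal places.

6.176

z1 = atanh(0.409) = 0.434410,  z2 = atanh(-0.847) = -1.245440
SE = √(1/(n1−3) + 1/(n2−3)) = √(1/17 + 1/66) = √(0.0588235 + 0.0151515) = √0.0739750 = 0.271983
z = (z1 − z2)/SE = (0.434410 − (-1.245440)) / 0.271983 = 1.679850 / 0.271983 = 6.176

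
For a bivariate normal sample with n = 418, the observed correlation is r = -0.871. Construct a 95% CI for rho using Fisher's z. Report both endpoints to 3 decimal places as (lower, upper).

(-0.892, -0.846)

z_r = atanh(-0.871) = -1.337208;  SE = 1/√(n−3) = 1/√415 = 0.049088
z-limits: -1.337208 ± 1.960·0.049088 = -1.337208 ± 0.096212 = [-1.433420, -1.240996]
ρ-limits: (tanh -1.433420, tanh -1.240996) = (-0.892, -0.846)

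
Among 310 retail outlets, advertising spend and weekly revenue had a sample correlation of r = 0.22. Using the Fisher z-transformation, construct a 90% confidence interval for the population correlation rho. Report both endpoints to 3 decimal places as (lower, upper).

(0.129, 0.307)

Fisher z: z_r = atanh(r) = ½·ln((1+0.22)/(1−0.22)) = 0.223656
SE(z) = 1/√(n−3) = 1/√307 = 0.057073
90% ⇒ z* = 1.645; margin = 1.645·0.057073 = 0.093885
CI on z-scale: (0.129771, 0.317541)
Back-transform: tanh(0.129771) = 0.129047, tanh(0.317541) = 0.307282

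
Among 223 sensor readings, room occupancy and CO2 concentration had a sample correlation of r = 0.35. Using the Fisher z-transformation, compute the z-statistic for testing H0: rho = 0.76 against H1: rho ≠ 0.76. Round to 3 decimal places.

Fisher z: atanh(0.35) = 0.365444, atanh(0.76) = 0.996215
z = (z_r − z_0)·√(n−3) = (0.365444 − 0.996215)·√220 = -0.630771 · 14.832397 = -9.356

-9.356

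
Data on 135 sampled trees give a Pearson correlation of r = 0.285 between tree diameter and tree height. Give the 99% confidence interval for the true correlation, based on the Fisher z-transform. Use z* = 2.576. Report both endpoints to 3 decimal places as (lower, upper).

(0.069, 0.476)

z_r = atanh(0.285) = 0.293116;  SE = 1/√(n−3) = 1/√132 = 0.087039
z-limits: 0.293116 ± 2.576·0.087039 = 0.293116 ± 0.224212 = [0.068904, 0.517328]
ρ-limits: (tanh 0.068904, tanh 0.517328) = (0.069, 0.476)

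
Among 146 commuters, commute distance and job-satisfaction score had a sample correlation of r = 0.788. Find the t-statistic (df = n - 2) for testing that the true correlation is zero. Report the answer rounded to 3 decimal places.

15.359

1 − r² = 1 − 0.620944 = 0.379056;  √(1−r²) = 0.615675
√(n−2) = √144 = 12.000000
t = r·√(n−2)/√(1−r²) = 0.788 · 12.000000 / 0.615675 = 15.359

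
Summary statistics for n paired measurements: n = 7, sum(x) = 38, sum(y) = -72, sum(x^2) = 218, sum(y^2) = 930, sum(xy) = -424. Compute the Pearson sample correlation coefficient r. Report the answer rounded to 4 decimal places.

-0.7036

S_xy = nΣxy − ΣxΣy = 7·(-424) − 38·(-72) = -2968 − (-2736) = -232
S_xx = nΣx² − (Σx)² = 7·218 − 38² = 1526 − 1444 = 82
S_yy = nΣy² − (Σy)² = 7·930 − (-72)² = 6510 − 5184 = 1326
r = S_xy / √(S_xx·S_yy) = -232 / √(82·1326) = -232 / √108732 = -232 / 329.7454 = -0.7036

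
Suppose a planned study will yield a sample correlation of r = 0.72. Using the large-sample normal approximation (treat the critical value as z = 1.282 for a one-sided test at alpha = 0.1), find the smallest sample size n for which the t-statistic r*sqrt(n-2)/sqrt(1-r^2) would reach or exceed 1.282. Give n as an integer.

4

Need r·√(n−2)/√(1−r²) ≥ 1.282
√(n−2) ≥ 1.282·√(1−0.5184) / 0.72 = 1.282·0.693974 / 0.72 = 1.2357
n−2 ≥ 1.5270  ⇒  n ≥ 3.5270
Smallest integer n = 4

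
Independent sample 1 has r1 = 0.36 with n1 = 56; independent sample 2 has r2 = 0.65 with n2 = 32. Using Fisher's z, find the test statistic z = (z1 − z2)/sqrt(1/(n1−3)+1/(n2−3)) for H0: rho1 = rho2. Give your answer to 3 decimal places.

-1.725

z1 = atanh(0.36) = 0.376886,  z2 = atanh(0.65) = 0.775299
SE = √(1/(n1−3) + 1/(n2−3)) = √(1/53 + 1/29) = √(0.0188679 + 0.0344828) = √0.0533507 = 0.230978
z = (z1 − z2)/SE = (0.376886 − 0.775299) / 0.230978 = -0.398413 / 0.230978 = -1.725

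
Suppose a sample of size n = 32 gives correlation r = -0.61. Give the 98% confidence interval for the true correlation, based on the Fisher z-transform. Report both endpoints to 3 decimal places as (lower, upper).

z_r = atanh(-0.61) = -0.708921;  SE = 1/√(n−3) = 1/√29 = 0.185695
z-limits: -0.708921 ± 2.326·0.185695 = -0.708921 ± 0.431927 = [-1.140848, -0.276994]
ρ-limits: (tanh -1.140848, tanh -0.276994) = (-0.815, -0.270)

(-0.815, -0.270)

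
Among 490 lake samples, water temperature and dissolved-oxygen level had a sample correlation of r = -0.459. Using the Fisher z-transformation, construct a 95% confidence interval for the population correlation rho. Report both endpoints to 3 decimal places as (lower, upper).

z_r = atanh(-0.459) = -0.496044;  SE = 1/√(n−3) = 1/√487 = 0.045314
z-limits: -0.496044 ± 1.960·0.045314 = -0.496044 ± 0.088815 = [-0.584859, -0.407229]
ρ-limits: (tanh -0.584859, tanh -0.407229) = (-0.526, -0.386)

(-0.526, -0.386)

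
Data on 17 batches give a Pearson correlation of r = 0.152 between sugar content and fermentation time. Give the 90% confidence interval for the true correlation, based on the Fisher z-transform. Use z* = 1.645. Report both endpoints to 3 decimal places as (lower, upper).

(-0.279, 0.532)

Fisher z: z_r = atanh(r) = ½·ln((1+0.152)/(1−0.152)) = 0.153187
SE(z) = 1/√(n−3) = 1/√14 = 0.267261
90% ⇒ z* = 1.645; margin = 1.645·0.267261 = 0.439644
CI on z-scale: (-0.286457, 0.592831)
Back-transform: tanh(-0.286457) = -0.278871, tanh(0.592831) = 0.531929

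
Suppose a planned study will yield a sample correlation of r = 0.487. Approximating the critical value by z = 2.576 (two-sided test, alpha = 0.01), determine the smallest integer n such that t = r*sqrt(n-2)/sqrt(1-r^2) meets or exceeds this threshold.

Need r·√(n−2)/√(1−r²) ≥ 2.576
√(n−2) ≥ 2.576·√(1−0.237169) / 0.487 = 2.576·0.873402 / 0.487 = 4.6199
n−2 ≥ 21.3435  ⇒  n ≥ 23.3435
Smallest integer n = 24

24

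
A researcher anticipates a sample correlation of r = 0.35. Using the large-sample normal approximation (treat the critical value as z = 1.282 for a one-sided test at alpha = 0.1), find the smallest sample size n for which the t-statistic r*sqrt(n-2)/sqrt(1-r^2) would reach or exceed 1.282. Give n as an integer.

14

Need r·√(n−2)/√(1−r²) ≥ 1.282
√(n−2) ≥ 1.282·√(1−0.1225) / 0.35 = 1.282·0.936750 / 0.35 = 3.4312
n−2 ≥ 11.7731  ⇒  n ≥ 13.7731
Smallest integer n = 14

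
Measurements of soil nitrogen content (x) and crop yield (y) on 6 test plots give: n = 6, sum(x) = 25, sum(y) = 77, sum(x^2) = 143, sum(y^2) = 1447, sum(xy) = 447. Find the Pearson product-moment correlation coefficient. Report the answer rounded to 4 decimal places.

Numerator: nΣxy − (Σx)(Σy) = 6·447 − (25)(77) = 757
Denominator: √[(nΣx²−(Σx)²)(nΣy²−(Σy)²)]
  nΣx²−(Σx)² = 6·143 − 625 = 233;  nΣy²−(Σy)² = 6·1447 − 5929 = 2753
  √(233·2753) = √641449 = 800.9051
r = 757 / 800.9051 = 0.9452

0.9452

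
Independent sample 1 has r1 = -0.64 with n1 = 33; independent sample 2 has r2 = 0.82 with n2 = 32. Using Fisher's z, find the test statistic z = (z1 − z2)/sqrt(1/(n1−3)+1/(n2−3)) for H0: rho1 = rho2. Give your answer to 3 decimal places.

-7.354

z1 = atanh(-0.64) = -0.758174,  z2 = atanh(0.82) = 1.156817
SE = √(1/(n1−3) + 1/(n2−3)) = √(1/30 + 1/29) = √(0.0333333 + 0.0344828) = √0.0678161 = 0.260415
z = (z1 − z2)/SE = (-0.758174 − 1.156817) / 0.260415 = -1.914991 / 0.260415 = -7.354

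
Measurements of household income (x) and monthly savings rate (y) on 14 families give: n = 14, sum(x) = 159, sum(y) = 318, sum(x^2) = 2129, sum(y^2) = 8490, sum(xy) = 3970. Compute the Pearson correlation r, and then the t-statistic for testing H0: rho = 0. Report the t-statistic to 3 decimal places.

2.342

S_xy = nΣxy − ΣxΣy = 14·3970 − 159·318 = 55580 − 50562 = 5018
S_xx = nΣx² − (Σx)² = 14·2129 − 159² = 29806 − 25281 = 4525
S_yy = nΣy² − (Σy)² = 14·8490 − 318² = 118860 − 101124 = 17736
r = S_xy / √(S_xx·S_yy) = 5018 / √(4525·17736) = 5018 / √80255400 = 5018 / 8958.5378 = 0.5601
t = r·√(n−2)/√(1−r²) = 0.5601·√12 / √(1−0.313712) = 1.940243 / 0.828425 = 2.342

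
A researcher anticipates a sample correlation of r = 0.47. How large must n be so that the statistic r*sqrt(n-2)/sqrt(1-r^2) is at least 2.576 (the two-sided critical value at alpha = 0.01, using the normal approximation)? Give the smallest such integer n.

26

Need r·√(n−2)/√(1−r²) ≥ 2.576
√(n−2) ≥ 2.576·√(1−0.2209) / 0.47 = 2.576·0.882666 / 0.47 = 4.8378
n−2 ≥ 23.4043  ⇒  n ≥ 25.4043
Smallest integer n = 26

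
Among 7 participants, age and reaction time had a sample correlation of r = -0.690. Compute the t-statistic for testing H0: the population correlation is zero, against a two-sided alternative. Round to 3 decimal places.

-2.132

1 − r² = 1 − 0.476100 = 0.523900;  √(1−r²) = 0.723809
√(n−2) = √5 = 2.236068
t = r·√(n−2)/√(1−r²) = -0.690 · 2.236068 / 0.723809 = -2.132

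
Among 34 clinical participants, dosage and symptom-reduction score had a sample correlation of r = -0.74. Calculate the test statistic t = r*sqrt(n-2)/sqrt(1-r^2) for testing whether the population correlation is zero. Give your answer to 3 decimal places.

-6.224

1 − r² = 1 − 0.5476 = 0.4524;  √(1−r²) = 0.672607
√(n−2) = √32 = 5.656854
t = r·√(n−2)/√(1−r²) = -0.74 · 5.656854 / 0.672607 = -6.224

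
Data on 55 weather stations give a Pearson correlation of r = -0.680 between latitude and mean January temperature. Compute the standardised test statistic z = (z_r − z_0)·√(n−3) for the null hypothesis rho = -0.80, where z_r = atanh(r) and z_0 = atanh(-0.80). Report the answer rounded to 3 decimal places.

1.943

z_r = atanh(-0.680) = -0.829114,  z_0 = atanh(-0.80) = -1.098612
SE = 1/√(n−3) = 1/√52 = 0.138675
z = (z_r − z_0)/SE = (-0.829114 − (-1.098612)) / 0.138675 = 0.269498 / 0.138675 = 1.943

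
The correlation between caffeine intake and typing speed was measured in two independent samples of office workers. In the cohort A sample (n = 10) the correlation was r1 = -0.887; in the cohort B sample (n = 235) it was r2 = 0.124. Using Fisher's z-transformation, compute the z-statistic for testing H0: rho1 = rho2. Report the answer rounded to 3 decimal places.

-3.994

z1 = atanh(-0.887) = -1.407678,  z2 = atanh(0.124) = 0.124641
SE = √(1/(n1−3) + 1/(n2−3)) = √(1/7 + 1/232) = √(0.1428571 + 0.0043103) = √0.1471674 = 0.383624
z = (z1 − z2)/SE = (-1.407678 − 0.124641) / 0.383624 = -1.532319 / 0.383624 = -3.994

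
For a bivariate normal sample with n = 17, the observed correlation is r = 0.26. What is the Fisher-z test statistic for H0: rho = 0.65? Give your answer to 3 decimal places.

-1.905

z_r = atanh(0.26) = 0.266108,  z_0 = atanh(0.65) = 0.775299
SE = 1/√(n−3) = 1/√14 = 0.267261
z = (z_r − z_0)/SE = (0.266108 − 0.775299) / 0.267261 = -0.509191 / 0.267261 = -1.905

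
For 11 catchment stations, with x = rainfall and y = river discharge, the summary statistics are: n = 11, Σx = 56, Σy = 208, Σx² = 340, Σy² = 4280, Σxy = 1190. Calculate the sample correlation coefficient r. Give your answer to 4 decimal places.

Numerator: nΣxy − (Σx)(Σy) = 11·1190 − (56)(208) = 1442
Denominator: √[(nΣx²−(Σx)²)(nΣy²−(Σy)²)]
  nΣx²−(Σx)² = 11·340 − 3136 = 604;  nΣy²−(Σy)² = 11·4280 − 43264 = 3816
  √(604·3816) = √2304864 = 1518.1779
r = 1442 / 1518.1779 = 0.9498

0.9498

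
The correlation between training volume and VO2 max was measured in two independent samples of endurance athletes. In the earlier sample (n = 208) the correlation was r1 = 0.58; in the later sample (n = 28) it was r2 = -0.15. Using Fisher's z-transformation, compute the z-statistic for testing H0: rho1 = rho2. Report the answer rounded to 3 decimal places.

3.841

Fisher z-transforms: z1 = atanh(0.58) = 0.662463, z2 = atanh(-0.15) = -0.151140; difference d = 0.813603
Var(d) = 1/205 + 1/25 = 0.0048780 + 0.0400000 = 0.0448780
z = d/√Var(d) = 0.813603 / √0.0448780 = 0.813603 / 0.211844 = 3.841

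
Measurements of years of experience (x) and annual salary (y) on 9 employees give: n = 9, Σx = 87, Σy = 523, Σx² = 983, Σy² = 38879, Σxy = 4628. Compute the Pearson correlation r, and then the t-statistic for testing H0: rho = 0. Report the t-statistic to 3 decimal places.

-1.119

S_xy = nΣxy − ΣxΣy = 9·4628 − 87·523 = 41652 − 45501 = -3849
S_xx = nΣx² − (Σx)² = 9·983 − 87² = 8847 − 7569 = 1278
S_yy = nΣy² − (Σy)² = 9·38879 − 523² = 349911 − 273529 = 76382
r = S_xy / √(S_xx·S_yy) = -3849 / √(1278·76382) = -3849 / √97616196 = -3849 / 9880.0909 = -0.3896
t = r·√(n−2)/√(1−r²) = -0.3896·√7 / √(1−0.151788) = -1.030785 / 0.920984 = -1.119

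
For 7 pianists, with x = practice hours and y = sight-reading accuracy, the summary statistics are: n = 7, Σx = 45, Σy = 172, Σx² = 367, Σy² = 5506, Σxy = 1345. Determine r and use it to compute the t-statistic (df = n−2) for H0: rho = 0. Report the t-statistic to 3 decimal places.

2.605

S_xy = nΣxy − ΣxΣy = 7·1345 − 45·172 = 9415 − 7740 = 1675
S_xx = nΣx² − (Σx)² = 7·367 − 45² = 2569 − 2025 = 544
S_yy = nΣy² − (Σy)² = 7·5506 − 172² = 38542 − 29584 = 8958
r = S_xy / √(S_xx·S_yy) = 1675 / √(544·8958) = 1675 / √4873152 = 1675 / 2207.5217 = 0.7588
t = r·√(n−2)/√(1−r²) = 0.7588·√5 / √(1−0.575777) = 1.696728 / 0.651324 = 2.605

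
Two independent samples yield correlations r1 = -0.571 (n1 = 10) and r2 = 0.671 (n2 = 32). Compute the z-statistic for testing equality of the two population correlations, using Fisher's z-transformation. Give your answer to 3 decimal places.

-3.471

z1 = atanh(-0.571) = -0.649005,  z2 = atanh(0.671) = 0.812560
SE = √(1/(n1−3) + 1/(n2−3)) = √(1/7 + 1/29) = √(0.1428571 + 0.0344828) = √0.1773399 = 0.421117
z = (z1 − z2)/SE = (-0.649005 − 0.812560) / 0.421117 = -1.461565 / 0.421117 = -3.471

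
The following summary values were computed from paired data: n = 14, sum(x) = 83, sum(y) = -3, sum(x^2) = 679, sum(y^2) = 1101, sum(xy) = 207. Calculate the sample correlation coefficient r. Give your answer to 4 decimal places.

Numerator: nΣxy − (Σx)(Σy) = 14·207 − (83)(-3) = 3147
Denominator: √[(nΣx²−(Σx)²)(nΣy²−(Σy)²)]
  nΣx²−(Σx)² = 14·679 − 6889 = 2617;  nΣy²−(Σy)² = 14·1101 − 9 = 15405
  √(2617·15405) = √40314885 = 6349.4004
r = 3147 / 6349.4004 = 0.4956

0.4956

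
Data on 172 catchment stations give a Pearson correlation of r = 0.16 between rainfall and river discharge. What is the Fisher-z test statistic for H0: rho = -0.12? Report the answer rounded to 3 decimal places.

Fisher z: atanh(0.16) = 0.161387, atanh(-0.12) = -0.120581
z = (z_r − z_0)·√(n−3) = (0.161387 − (-0.120581))·√169 = 0.281968 · 13.000000 = 3.666

3.666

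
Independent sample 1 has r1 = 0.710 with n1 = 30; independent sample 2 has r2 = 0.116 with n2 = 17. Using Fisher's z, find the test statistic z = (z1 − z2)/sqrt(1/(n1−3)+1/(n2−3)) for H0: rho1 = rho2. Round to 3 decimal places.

2.340

z1 = atanh(0.710) = 0.887184,  z2 = atanh(0.116) = 0.116525
SE = √(1/(n1−3) + 1/(n2−3)) = √(1/27 + 1/14) = √(0.0370370 + 0.0714286) = √0.1084656 = 0.329341
z = (z1 − z2)/SE = (0.887184 − 0.116525) / 0.329341 = 0.770659 / 0.329341 = 2.340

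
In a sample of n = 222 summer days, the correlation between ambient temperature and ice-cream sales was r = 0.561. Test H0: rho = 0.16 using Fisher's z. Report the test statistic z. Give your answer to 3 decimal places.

z_r = atanh(0.561) = 0.634291,  z_0 = atanh(0.16) = 0.161387
SE = 1/√(n−3) = 1/√219 = 0.067574
z = (z_r − z_0)/SE = (0.634291 − 0.161387) / 0.067574 = 0.472904 / 0.067574 = 6.998

6.998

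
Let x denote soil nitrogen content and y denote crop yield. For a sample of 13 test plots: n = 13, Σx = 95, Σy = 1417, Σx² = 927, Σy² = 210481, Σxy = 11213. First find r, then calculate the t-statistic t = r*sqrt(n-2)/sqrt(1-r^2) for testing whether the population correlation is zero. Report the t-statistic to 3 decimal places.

Numerator: nΣxy − (Σx)(Σy) = 13·11213 − (95)(1417) = 11154
Denominator: √[(nΣx²−(Σx)²)(nΣy²−(Σy)²)]
  nΣx²−(Σx)² = 13·927 − 9025 = 3026;  nΣy²−(Σy)² = 13·210481 − 2007889 = 728364
  √(3026·728364) = √2204029464 = 46947.0922
r = 11154 / 46947.0922 = 0.2376
t = r·√(n−2)/√(1−r²) = 0.2376·√11 / √(1−0.056454) = 0.788030 / 0.971363 = 0.811

0.811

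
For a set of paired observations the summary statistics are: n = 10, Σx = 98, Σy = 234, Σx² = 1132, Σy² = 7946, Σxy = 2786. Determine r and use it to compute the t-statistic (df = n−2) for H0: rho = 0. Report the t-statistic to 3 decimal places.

3.276

S_xy = nΣxy − ΣxΣy = 10·2786 − 98·234 = 27860 − 22932 = 4928
S_xx = nΣx² − (Σx)² = 10·1132 − 98² = 11320 − 9604 = 1716
S_yy = nΣy² − (Σy)² = 10·7946 − 234² = 79460 − 54756 = 24704
r = S_xy / √(S_xx·S_yy) = 4928 / √(1716·24704) = 4928 / √42392064 = 4928 / 6510.9188 = 0.7569
t = r·√(n−2)/√(1−r²) = 0.7569·√8 / √(1−0.572898) = 2.140836 / 0.653530 = 3.276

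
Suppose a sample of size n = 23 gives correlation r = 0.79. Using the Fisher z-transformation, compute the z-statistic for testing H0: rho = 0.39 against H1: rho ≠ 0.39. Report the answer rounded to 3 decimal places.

Fisher z: atanh(0.79) = 1.071432, atanh(0.39) = 0.411800
z = (z_r − z_0)·√(n−3) = (1.071432 − 0.411800)·√20 = 0.659632 · 4.472136 = 2.950

2.950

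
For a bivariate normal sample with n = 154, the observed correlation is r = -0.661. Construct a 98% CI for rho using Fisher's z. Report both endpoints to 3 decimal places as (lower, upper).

(-0.755, -0.541)

Fisher z: z_r = atanh(r) = ½·ln((1+(-0.661))/(1−(-0.661))) = -0.794588
SE(z) = 1/√(n−3) = 1/√151 = 0.081379
98% ⇒ z* = 2.326; margin = 2.326·0.081379 = 0.189288
CI on z-scale: (-0.983876, -0.605300)
Back-transform: tanh(-0.983876) = -0.754739, tanh(-0.605300) = -0.540810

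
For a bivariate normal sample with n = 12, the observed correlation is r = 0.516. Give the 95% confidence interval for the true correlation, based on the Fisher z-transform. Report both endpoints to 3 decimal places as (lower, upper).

(-0.082, 0.841)

Fisher z: z_r = atanh(r) = ½·ln((1+0.516)/(1−0.516)) = 0.570873
SE(z) = 1/√(n−3) = 1/√9 = 0.333333
95% ⇒ z* = 1.960; margin = 1.960·0.333333 = 0.653333
CI on z-scale: (-0.082460, 1.224206)
Back-transform: tanh(-0.082460) = -0.082274, tanh(1.224206) = 0.840890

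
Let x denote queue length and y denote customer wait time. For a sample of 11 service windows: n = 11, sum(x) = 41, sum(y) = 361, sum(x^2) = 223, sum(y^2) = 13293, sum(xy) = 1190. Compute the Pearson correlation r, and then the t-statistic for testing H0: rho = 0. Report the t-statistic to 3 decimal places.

-1.679

Numerator: nΣxy − (Σx)(Σy) = 11·1190 − (41)(361) = -1711
Denominator: √[(nΣx²−(Σx)²)(nΣy²−(Σy)²)]
  nΣx²−(Σx)² = 11·223 − 1681 = 772;  nΣy²−(Σy)² = 11·13293 − 130321 = 15902
  √(772·15902) = √12276344 = 3503.7614
r = -1711 / 3503.7614 = -0.4883
t = r·√(n−2)/√(1−r²) = -0.4883·√9 / √(1−0.238437) = -1.464900 / 0.872676 = -1.679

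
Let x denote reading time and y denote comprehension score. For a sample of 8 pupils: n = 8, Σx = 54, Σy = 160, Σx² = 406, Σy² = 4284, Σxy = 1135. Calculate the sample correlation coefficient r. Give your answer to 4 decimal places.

Numerator: nΣxy − (Σx)(Σy) = 8·1135 − (54)(160) = 440
Denominator: √[(nΣx²−(Σx)²)(nΣy²−(Σy)²)]
  nΣx²−(Σx)² = 8·406 − 2916 = 332;  nΣy²−(Σy)² = 8·4284 − 25600 = 8672
  √(332·8672) = √2879104 = 1696.7923
r = 440 / 1696.7923 = 0.2593

0.2593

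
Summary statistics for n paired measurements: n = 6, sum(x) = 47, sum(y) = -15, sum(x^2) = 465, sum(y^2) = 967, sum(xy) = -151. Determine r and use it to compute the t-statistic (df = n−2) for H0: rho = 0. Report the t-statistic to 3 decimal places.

Numerator: nΣxy − (Σx)(Σy) = 6·(-151) − (47)(-15) = -201
Denominator: √[(nΣx²−(Σx)²)(nΣy²−(Σy)²)]
  nΣx²−(Σx)² = 6·465 − 2209 = 581;  nΣy²−(Σy)² = 6·967 − 225 = 5577
  √(581·5577) = √3240237 = 1800.0658
r = -201 / 1800.0658 = -0.1117
t = r·√(n−2)/√(1−r²) = -0.1117·√4 / √(1−0.012477) = -0.223400 / 0.993742 = -0.225

-0.225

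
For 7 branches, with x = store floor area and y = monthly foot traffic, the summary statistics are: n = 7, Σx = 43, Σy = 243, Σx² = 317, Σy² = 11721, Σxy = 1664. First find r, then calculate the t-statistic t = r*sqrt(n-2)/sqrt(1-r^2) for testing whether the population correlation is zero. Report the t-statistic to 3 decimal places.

1.008

Numerator: nΣxy − (Σx)(Σy) = 7·1664 − (43)(243) = 1199
Denominator: √[(nΣx²−(Σx)²)(nΣy²−(Σy)²)]
  nΣx²−(Σx)² = 7·317 − 1849 = 370;  nΣy²−(Σy)² = 7·11721 − 59049 = 22998
  √(370·22998) = √8509260 = 2917.0636
r = 1199 / 2917.0636 = 0.4110
t = r·√(n−2)/√(1−r²) = 0.4110·√5 / √(1−0.168921) = 0.919024 / 0.911635 = 1.008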